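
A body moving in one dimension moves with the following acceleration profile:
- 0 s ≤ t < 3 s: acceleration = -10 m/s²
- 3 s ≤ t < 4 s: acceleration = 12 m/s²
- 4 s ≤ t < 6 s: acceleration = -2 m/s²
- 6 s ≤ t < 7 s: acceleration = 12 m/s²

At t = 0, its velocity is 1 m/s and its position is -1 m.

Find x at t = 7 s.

On each constant-a segment, Δv = aΔt and Δx = v₀Δt + ½aΔt²; chain segment to segment.
0–3 s: v starts 1 m/s; Δx = 1·3 + ½·-10·3² = -42 m; v ends -29 m/s.
3–4 s: v starts -29 m/s; Δx = -29·1 + ½·12·1² = -23 m; v ends -17 m/s.
4–6 s: v starts -17 m/s; Δx = -17·2 + ½·-2·2² = -38 m; v ends -21 m/s.
6–7 s: v starts -21 m/s; Δx = -21·1 + ½·12·1² = -15 m; v ends -9 m/s.
x(7) = -1 + Σ Δx = -119 m.

-119 m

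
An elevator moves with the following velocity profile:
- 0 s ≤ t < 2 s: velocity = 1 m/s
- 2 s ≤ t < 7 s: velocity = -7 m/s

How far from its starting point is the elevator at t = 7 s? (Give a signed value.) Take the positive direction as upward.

Displacement is the signed area under the v-t curve.
0–2 s: 1 × 2 = 2 m
2–7 s: -7 × 5 = -35 m
Net displacement = -33 m

-33 m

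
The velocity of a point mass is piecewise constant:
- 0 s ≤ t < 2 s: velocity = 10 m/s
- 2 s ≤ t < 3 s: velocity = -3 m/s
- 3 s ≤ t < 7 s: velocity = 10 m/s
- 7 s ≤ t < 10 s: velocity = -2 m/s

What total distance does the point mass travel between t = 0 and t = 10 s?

Distance (not displacement) is the total path length: add the absolute areas under v-t.
0–2 s: |10| × 2 = 20 m
2–3 s: |-3| × 1 = 3 m
3–7 s: |10| × 4 = 40 m
7–10 s: |-2| × 3 = 6 m
Total distance = 69 m

69 m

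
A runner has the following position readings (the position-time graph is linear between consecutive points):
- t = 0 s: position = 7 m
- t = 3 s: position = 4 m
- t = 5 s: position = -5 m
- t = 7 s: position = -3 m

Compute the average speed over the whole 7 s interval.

Average speed = (total path length)/(elapsed time); on a piecewise-linear x-t graph the path length is Σ|Δx|.
0–3 s: |Δx| = |4 − 7| = 3 m
3–5 s: |Δx| = |-5 − 4| = 9 m
5–7 s: |Δx| = |-3 − -5| = 2 m
Total path = 14 m; average speed = 14/7 = 2 m/s.

2 m/s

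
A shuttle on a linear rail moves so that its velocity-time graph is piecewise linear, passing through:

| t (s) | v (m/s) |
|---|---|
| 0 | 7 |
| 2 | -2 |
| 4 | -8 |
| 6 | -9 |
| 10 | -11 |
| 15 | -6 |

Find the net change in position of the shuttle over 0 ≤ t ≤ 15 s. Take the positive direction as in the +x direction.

Displacement is the signed area under the v-t curve.
0–2 s: ½(7 + -2)(2) = 5 m
2–4 s: ½(-2 + -8)(2) = -10 m
4–6 s: ½(-8 + -9)(2) = -17 m
6–10 s: ½(-9 + -11)(4) = -40 m
10–15 s: ½(-11 + -6)(5) = -42.5 m
Net displacement = -104.5 m

-104.5 m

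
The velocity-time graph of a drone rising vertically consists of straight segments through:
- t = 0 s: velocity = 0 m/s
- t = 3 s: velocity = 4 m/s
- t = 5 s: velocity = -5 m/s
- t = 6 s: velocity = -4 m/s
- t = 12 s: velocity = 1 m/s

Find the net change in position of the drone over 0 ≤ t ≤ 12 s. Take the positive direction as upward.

Displacement is the signed area under the v-t curve.
0–3 s: ½(0 + 4)(3) = 6 m
3–5 s: ½(4 + -5)(2) = -1 m
5–6 s: ½(-5 + -4)(1) = -4.5 m
6–12 s: ½(-4 + 1)(6) = -9 m
Net displacement = -8.5 m

-8.5 m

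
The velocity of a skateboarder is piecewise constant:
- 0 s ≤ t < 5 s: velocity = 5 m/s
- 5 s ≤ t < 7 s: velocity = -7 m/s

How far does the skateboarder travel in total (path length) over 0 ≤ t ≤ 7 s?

Total distance travelled is ∫|v| dt — sum the magnitudes of each area piece.
0–5 s: |5| × 5 = 25 m
5–7 s: |-7| × 2 = 14 m
Total distance = 39 m

39 m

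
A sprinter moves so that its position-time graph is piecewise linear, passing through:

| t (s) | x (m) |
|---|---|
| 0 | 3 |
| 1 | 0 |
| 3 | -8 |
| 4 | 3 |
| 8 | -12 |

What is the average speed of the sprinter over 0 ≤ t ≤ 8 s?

Average speed = (total path length)/(elapsed time); on a piecewise-linear x-t graph the path length is Σ|Δx|.
0–1 s: |Δx| = |0 − 3| = 3 m
1–3 s: |Δx| = |-8 − 0| = 8 m
3–4 s: |Δx| = |3 − -8| = 11 m
4–8 s: |Δx| = |-12 − 3| = 15 m
Total path = 37 m; average speed = 37/8 = 4.625 m/s.

4.625 m/s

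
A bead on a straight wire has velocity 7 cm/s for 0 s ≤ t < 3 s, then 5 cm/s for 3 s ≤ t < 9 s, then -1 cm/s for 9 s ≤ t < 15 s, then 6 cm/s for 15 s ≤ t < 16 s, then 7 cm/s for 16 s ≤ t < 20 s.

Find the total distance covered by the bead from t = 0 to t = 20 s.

91 cm

Total distance travelled is ∫|v| dt — sum the magnitudes of each area piece.
0–3 s: |7| × 3 = 21 cm
3–9 s: |5| × 6 = 30 cm
9–15 s: |-1| × 6 = 6 cm
15–16 s: |6| × 1 = 6 cm
16–20 s: |7| × 4 = 28 cm
Total distance = 91 cm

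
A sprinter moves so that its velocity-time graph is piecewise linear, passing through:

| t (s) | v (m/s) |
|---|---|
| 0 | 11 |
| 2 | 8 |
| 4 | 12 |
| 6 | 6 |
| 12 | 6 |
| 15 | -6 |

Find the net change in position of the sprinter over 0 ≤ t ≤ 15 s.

Displacement is the signed area under the v-t curve.
0–2 s: ½(11 + 8)(2) = 19 m
2–4 s: ½(8 + 12)(2) = 20 m
4–6 s: ½(12 + 6)(2) = 18 m
6–12 s: 6 × 6 = 36 m
12–15 s: ½(6 + -6)(3) = 0 m
Net displacement = 93 m

93 m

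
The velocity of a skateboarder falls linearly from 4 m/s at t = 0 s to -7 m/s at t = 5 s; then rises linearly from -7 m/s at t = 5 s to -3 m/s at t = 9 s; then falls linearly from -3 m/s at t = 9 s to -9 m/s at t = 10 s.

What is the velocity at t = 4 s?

-4.8 m/s

On 0–5 s the graph is linear from 4 to -7 m/s: v(4) = 4 + (-7 − 4)·(4 − 0)/(5 − 0) = -4.8 m/s.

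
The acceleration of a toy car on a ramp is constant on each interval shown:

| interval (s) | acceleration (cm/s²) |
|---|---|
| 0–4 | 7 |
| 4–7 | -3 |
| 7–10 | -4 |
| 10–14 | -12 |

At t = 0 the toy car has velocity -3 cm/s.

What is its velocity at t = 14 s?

-44 cm/s

Δv equals the area under the a-t graph; then v = v₀ + Δv.
0–4 s: 7 × 4 = 28 cm/s
4–7 s: -3 × 3 = -9 cm/s
7–10 s: -4 × 3 = -12 cm/s
10–14 s: -12 × 4 = -48 cm/s
Δv = -41 cm/s, so v(14) = -3 + (-41) = -44 cm/s.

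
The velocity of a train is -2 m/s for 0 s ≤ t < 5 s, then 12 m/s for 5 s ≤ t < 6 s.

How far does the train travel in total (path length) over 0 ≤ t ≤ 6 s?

22 m

Distance (not displacement) is the total path length: add the absolute areas under v-t.
0–5 s: |-2| × 5 = 10 m
5–6 s: |12| × 1 = 12 m
Total distance = 22 m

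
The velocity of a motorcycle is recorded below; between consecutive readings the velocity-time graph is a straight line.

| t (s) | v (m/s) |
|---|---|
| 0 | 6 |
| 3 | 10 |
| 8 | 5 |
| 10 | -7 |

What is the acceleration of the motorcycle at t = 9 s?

-6 m/s²

Acceleration is the slope of the v-t graph on 8–10 s: (-7 − 5)/(10 − 8) = -6 m/s².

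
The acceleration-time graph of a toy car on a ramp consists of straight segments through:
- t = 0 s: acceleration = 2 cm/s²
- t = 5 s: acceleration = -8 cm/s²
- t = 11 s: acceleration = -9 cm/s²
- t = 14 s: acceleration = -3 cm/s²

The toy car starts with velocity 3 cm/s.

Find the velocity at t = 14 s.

-81 cm/s

Δv equals the area under the a-t graph; then v = v₀ + Δv.
0–5 s: ½(2 + -8)(5) = -15 cm/s
5–11 s: ½(-8 + -9)(6) = -51 cm/s
11–14 s: ½(-9 + -3)(3) = -18 cm/s
Δv = -84 cm/s, so v(14) = 3 + (-84) = -81 cm/s.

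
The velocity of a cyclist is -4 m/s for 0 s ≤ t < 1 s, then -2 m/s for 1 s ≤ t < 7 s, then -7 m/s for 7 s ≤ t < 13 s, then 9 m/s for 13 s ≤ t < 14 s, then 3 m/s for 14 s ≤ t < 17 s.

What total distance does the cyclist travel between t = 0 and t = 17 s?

76 m

Distance (not displacement) is the total path length: add the absolute areas under v-t.
0–1 s: |-4| × 1 = 4 m
1–7 s: |-2| × 6 = 12 m
7–13 s: |-7| × 6 = 42 m
13–14 s: |9| × 1 = 9 m
14–17 s: |3| × 3 = 9 m
Total distance = 76 m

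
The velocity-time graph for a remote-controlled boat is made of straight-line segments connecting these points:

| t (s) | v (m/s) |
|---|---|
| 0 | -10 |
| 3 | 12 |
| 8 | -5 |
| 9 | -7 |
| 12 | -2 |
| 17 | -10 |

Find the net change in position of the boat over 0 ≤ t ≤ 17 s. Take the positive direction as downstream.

Displacement is the signed area under the v-t curve.
0–3 s: ½(-10 + 12)(3) = 3 m
3–8 s: ½(12 + -5)(5) = 17.5 m
8–9 s: ½(-5 + -7)(1) = -6 m
9–12 s: ½(-7 + -2)(3) = -13.5 m
12–17 s: ½(-2 + -10)(5) = -30 m
Net displacement = -29 m

-29 m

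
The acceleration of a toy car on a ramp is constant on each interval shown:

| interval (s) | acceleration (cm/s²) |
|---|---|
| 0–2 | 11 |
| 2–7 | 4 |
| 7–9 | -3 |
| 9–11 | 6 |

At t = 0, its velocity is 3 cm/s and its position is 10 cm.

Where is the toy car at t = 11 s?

On each constant-a segment, Δv = aΔt and Δx = v₀Δt + ½aΔt²; chain segment to segment.
0–2 s: v starts 3 cm/s; Δx = 3·2 + ½·11·2² = 28 cm; v ends 25 cm/s.
2–7 s: v starts 25 cm/s; Δx = 25·5 + ½·4·5² = 175 cm; v ends 45 cm/s.
7–9 s: v starts 45 cm/s; Δx = 45·2 + ½·-3·2² = 84 cm; v ends 39 cm/s.
9–11 s: v starts 39 cm/s; Δx = 39·2 + ½·6·2² = 90 cm; v ends 51 cm/s.
x(11) = 10 + Σ Δx = 387 cm.

387 cm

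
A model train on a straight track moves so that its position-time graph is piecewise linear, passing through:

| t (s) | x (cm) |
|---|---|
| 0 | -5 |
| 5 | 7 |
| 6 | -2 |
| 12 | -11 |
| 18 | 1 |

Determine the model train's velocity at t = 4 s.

2.4 cm/s

Velocity is the slope of the x-t graph on 0–5 s: (7 − -5)/(5 − 0) = 2.4 cm/s.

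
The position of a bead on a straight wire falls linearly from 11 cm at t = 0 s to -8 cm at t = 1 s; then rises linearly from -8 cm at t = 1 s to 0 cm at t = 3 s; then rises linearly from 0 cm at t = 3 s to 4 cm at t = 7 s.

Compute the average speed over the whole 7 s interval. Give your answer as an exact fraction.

Average speed = (total path length)/(elapsed time); on a piecewise-linear x-t graph the path length is Σ|Δx|.
0–1 s: |Δx| = |-8 − 11| = 19 cm
1–3 s: |Δx| = |0 − -8| = 8 cm
3–7 s: |Δx| = |4 − 0| = 4 cm
Total path = 31 cm; average speed = 31/7 = 31/7 cm/s.

31/7 cm/s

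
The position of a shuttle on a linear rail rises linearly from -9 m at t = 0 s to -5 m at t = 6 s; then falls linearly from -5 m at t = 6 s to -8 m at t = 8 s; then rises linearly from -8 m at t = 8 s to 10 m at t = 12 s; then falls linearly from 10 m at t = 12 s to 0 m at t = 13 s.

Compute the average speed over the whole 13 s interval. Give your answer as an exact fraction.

Average speed = (total path length)/(elapsed time); on a piecewise-linear x-t graph the path length is Σ|Δx|.
0–6 s: |Δx| = |-5 − -9| = 4 m
6–8 s: |Δx| = |-8 − -5| = 3 m
8–12 s: |Δx| = |10 − -8| = 18 m
12–13 s: |Δx| = |0 − 10| = 10 m
Total path = 35 m; average speed = 35/13 = 35/13 m/s.

35/13 m/s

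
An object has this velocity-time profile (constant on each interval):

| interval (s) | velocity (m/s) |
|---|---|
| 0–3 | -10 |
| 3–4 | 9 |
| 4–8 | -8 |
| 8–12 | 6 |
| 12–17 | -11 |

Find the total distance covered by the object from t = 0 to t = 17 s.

Total distance travelled is ∫|v| dt — sum the magnitudes of each area piece.
0–3 s: |-10| × 3 = 30 m
3–4 s: |9| × 1 = 9 m
4–8 s: |-8| × 4 = 32 m
8–12 s: |6| × 4 = 24 m
12–17 s: |-11| × 5 = 55 m
Total distance = 150 m

150 m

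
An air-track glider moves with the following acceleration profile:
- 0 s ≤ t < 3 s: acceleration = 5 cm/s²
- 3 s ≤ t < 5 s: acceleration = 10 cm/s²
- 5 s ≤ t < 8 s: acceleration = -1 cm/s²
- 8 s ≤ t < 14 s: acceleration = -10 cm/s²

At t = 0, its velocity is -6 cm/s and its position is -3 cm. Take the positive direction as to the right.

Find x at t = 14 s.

98 cm

On each constant-a segment, Δv = aΔt and Δx = v₀Δt + ½aΔt²; chain segment to segment.
0–3 s: v starts -6 cm/s; Δx = -6·3 + ½·5·3² = 4.5 cm; v ends 9 cm/s.
3–5 s: v starts 9 cm/s; Δx = 9·2 + ½·10·2² = 38 cm; v ends 29 cm/s.
5–8 s: v starts 29 cm/s; Δx = 29·3 + ½·-1·3² = 82.5 cm; v ends 26 cm/s.
8–14 s: v starts 26 cm/s; Δx = 26·6 + ½·-10·6² = -24 cm; v ends -34 cm/s.
x(14) = -3 + Σ Δx = 98 cm.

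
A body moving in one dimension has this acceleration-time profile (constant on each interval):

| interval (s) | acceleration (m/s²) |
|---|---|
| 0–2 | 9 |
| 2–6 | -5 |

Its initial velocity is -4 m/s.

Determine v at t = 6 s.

Δv equals the area under the a-t graph; then v = v₀ + Δv.
0–2 s: 9 × 2 = 18 m/s
2–6 s: -5 × 4 = -20 m/s
Δv = -2 m/s, so v(6) = -4 + (-2) = -6 m/s.

-6 m/s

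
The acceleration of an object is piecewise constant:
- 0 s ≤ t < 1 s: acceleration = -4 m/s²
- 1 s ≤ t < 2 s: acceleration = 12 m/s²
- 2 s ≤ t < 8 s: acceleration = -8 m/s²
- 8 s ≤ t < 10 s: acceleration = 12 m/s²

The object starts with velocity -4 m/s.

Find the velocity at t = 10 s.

-20 m/s

Δv equals the area under the a-t graph; then v = v₀ + Δv.
0–1 s: -4 × 1 = -4 m/s
1–2 s: 12 × 1 = 12 m/s
2–8 s: -8 × 6 = -48 m/s
8–10 s: 12 × 2 = 24 m/s
Δv = -16 m/s, so v(10) = -4 + (-16) = -20 m/s.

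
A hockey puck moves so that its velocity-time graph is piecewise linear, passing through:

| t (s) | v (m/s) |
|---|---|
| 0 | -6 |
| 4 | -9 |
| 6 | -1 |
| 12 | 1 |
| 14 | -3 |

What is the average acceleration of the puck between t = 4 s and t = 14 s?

0.6 m/s²

Average acceleration = Δv/Δt = (-3 − -9)/(14 − 4) = 0.6 m/s².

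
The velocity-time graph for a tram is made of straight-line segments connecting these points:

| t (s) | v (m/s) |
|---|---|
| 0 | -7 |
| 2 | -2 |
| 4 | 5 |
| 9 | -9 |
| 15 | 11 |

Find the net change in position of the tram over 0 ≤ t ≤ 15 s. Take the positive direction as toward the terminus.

Displacement is the signed area under the v-t curve.
0–2 s: ½(-7 + -2)(2) = -9 m
2–4 s: ½(-2 + 5)(2) = 3 m
4–9 s: ½(5 + -9)(5) = -10 m
9–15 s: ½(-9 + 11)(6) = 6 m
Net displacement = -10 m

-10 m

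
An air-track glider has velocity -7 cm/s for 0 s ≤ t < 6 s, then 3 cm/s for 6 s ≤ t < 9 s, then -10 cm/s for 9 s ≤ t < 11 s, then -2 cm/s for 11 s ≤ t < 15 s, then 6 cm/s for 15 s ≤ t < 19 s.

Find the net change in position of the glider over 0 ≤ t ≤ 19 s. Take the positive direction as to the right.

Net displacement equals the area under the velocity-time graph (areas below the axis count negative).
0–6 s: -7 × 6 = -42 cm
6–9 s: 3 × 3 = 9 cm
9–11 s: -10 × 2 = -20 cm
11–15 s: -2 × 4 = -8 cm
15–19 s: 6 × 4 = 24 cm
Net displacement = -37 cm

-37 cm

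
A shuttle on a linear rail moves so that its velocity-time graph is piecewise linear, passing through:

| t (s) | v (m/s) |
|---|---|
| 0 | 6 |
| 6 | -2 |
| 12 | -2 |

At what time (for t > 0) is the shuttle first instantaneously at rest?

v changes sign on 0–6 s (from 6 to -2); the graph is linear there, so v = 0 at t = 0 + (-6)·(6 − 0)/(-2 − 6) = 4.5 s.

t = 4.5 s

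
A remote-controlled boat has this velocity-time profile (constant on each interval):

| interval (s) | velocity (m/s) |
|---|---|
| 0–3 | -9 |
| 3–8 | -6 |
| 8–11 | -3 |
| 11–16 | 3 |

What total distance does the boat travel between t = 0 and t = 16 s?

Total distance travelled is ∫|v| dt — sum the magnitudes of each area piece.
0–3 s: |-9| × 3 = 27 m
3–8 s: |-6| × 5 = 30 m
8–11 s: |-3| × 3 = 9 m
11–16 s: |3| × 5 = 15 m
Total distance = 81 m

81 m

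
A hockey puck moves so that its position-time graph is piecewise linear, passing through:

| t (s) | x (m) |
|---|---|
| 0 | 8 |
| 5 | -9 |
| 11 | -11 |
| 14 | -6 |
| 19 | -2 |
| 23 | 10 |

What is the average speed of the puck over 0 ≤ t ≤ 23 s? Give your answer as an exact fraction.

Average speed = (total path length)/(elapsed time); on a piecewise-linear x-t graph the path length is Σ|Δx|.
0–5 s: |Δx| = |-9 − 8| = 17 m
5–11 s: |Δx| = |-11 − -9| = 2 m
11–14 s: |Δx| = |-6 − -11| = 5 m
14–19 s: |Δx| = |-2 − -6| = 4 m
19–23 s: |Δx| = |10 − -2| = 12 m
Total path = 40 m; average speed = 40/23 = 40/23 m/s.

40/23 m/s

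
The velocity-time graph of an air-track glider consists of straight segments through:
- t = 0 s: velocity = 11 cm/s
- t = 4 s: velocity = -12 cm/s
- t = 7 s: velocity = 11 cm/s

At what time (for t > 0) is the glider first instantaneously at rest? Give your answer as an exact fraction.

t = 44/23 s

v changes sign on 0–4 s (from 11 to -12); the graph is linear there, so v = 0 at t = 0 + (-11)·(4 − 0)/(-12 − 11) = 44/23 s.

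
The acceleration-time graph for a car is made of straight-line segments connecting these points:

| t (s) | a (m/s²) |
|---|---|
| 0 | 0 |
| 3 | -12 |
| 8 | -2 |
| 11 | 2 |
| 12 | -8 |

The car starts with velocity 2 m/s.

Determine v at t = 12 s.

Δv equals the area under the a-t graph; then v = v₀ + Δv.
0–3 s: ½(0 + -12)(3) = -18 m/s
3–8 s: ½(-12 + -2)(5) = -35 m/s
8–11 s: ½(-2 + 2)(3) = 0 m/s
11–12 s: ½(2 + -8)(1) = -3 m/s
Δv = -56 m/s, so v(12) = 2 + (-56) = -54 m/s.

-54 m/s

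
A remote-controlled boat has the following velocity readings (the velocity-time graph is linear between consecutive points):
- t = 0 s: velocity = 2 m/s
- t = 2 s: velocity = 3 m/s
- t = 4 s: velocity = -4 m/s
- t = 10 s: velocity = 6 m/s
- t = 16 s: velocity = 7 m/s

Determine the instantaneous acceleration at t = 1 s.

0.5 m/s²

Acceleration is the slope of the v-t graph on 0–2 s: (3 − 2)/(2 − 0) = 0.5 m/s².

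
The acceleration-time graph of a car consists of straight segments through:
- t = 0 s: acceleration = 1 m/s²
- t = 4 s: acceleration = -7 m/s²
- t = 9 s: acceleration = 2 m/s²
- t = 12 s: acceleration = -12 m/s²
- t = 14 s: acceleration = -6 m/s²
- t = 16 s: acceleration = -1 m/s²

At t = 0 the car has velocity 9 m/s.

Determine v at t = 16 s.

-55.5 m/s

Δv equals the area under the a-t graph; then v = v₀ + Δv.
0–4 s: ½(1 + -7)(4) = -12 m/s
4–9 s: ½(-7 + 2)(5) = -12.5 m/s
9–12 s: ½(2 + -12)(3) = -15 m/s
12–14 s: ½(-12 + -6)(2) = -18 m/s
14–16 s: ½(-6 + -1)(2) = -7 m/s
Δv = -64.5 m/s, so v(16) = 9 + (-64.5) = -55.5 m/s.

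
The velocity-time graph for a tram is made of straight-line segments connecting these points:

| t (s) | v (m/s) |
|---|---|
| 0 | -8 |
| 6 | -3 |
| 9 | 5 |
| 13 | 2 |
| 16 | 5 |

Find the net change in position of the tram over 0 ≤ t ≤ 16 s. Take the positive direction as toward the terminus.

Net displacement equals the area under the velocity-time graph (areas below the axis count negative).
0–6 s: ½(-8 + -3)(6) = -33 m
6–9 s: ½(-3 + 5)(3) = 3 m
9–13 s: ½(5 + 2)(4) = 14 m
13–16 s: ½(2 + 5)(3) = 10.5 m
Net displacement = -5.5 m

-5.5 m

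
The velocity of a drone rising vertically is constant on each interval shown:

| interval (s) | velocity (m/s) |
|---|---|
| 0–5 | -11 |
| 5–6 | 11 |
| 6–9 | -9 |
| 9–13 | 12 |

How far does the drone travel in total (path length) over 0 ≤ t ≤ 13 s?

Total distance travelled is ∫|v| dt — sum the magnitudes of each area piece.
0–5 s: |-11| × 5 = 55 m
5–6 s: |11| × 1 = 11 m
6–9 s: |-9| × 3 = 27 m
9–13 s: |12| × 4 = 48 m
Total distance = 141 m

141 m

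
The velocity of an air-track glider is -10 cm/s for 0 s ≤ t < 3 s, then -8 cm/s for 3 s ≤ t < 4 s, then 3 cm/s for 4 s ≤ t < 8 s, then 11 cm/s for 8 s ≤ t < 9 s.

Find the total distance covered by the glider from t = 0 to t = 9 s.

61 cm

Distance (not displacement) is the total path length: add the absolute areas under v-t.
0–3 s: |-10| × 3 = 30 cm
3–4 s: |-8| × 1 = 8 cm
4–8 s: |3| × 4 = 12 cm
8–9 s: |11| × 1 = 11 cm
Total distance = 61 cm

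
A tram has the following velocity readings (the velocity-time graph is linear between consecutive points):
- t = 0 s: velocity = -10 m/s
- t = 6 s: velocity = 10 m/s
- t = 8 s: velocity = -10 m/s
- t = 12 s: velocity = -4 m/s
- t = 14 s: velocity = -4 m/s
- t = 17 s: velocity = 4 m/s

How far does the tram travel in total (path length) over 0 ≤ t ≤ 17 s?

82 m

Total distance travelled is ∫|v| dt — sum the magnitudes of each area piece.
0–6 s: v = 0 at t = 3 s; triangle areas 15 + 15 = 30 m
6–8 s: v = 0 at t = 7 s; triangle areas 5 + 5 = 10 m
8–12 s: |½(-10 + -4)(4)| = 28 m
12–14 s: |-4| × 2 = 8 m
14–17 s: v = 0 at t = 15.5 s; triangle areas 3 + 3 = 6 m
Total distance = 82 m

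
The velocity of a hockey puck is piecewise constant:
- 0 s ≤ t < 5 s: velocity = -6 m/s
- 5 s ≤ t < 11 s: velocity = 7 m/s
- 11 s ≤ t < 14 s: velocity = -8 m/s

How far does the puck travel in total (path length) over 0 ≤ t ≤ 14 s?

96 m

Total distance travelled is ∫|v| dt — sum the magnitudes of each area piece.
0–5 s: |-6| × 5 = 30 m
5–11 s: |7| × 6 = 42 m
11–14 s: |-8| × 3 = 24 m
Total distance = 96 m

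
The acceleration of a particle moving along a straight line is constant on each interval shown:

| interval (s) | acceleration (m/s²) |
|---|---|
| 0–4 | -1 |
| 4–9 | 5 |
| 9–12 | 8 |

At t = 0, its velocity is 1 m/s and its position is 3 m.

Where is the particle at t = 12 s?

148.5 m

On each constant-a segment, Δv = aΔt and Δx = v₀Δt + ½aΔt²; chain segment to segment.
0–4 s: v starts 1 m/s; Δx = 1·4 + ½·-1·4² = -4 m; v ends -3 m/s.
4–9 s: v starts -3 m/s; Δx = -3·5 + ½·5·5² = 47.5 m; v ends 22 m/s.
9–12 s: v starts 22 m/s; Δx = 22·3 + ½·8·3² = 102 m; v ends 46 m/s.
x(12) = 3 + Σ Δx = 148.5 m.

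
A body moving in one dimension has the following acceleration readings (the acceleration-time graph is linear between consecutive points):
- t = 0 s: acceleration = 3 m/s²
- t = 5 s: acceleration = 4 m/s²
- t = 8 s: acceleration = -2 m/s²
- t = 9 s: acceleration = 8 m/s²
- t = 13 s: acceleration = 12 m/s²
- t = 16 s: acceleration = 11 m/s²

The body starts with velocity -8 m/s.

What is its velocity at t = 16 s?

Δv equals the area under the a-t graph; then v = v₀ + Δv.
0–5 s: ½(3 + 4)(5) = 17.5 m/s
5–8 s: ½(4 + -2)(3) = 3 m/s
8–9 s: ½(-2 + 8)(1) = 3 m/s
9–13 s: ½(8 + 12)(4) = 40 m/s
13–16 s: ½(12 + 11)(3) = 34.5 m/s
Δv = 98 m/s, so v(16) = -8 + (98) = 90 m/s.

90 m/s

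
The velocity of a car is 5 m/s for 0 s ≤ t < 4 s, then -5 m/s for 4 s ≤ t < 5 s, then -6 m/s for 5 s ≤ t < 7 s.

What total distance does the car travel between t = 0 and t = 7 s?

Distance (not displacement) is the total path length: add the absolute areas under v-t.
0–4 s: |5| × 4 = 20 m
4–5 s: |-5| × 1 = 5 m
5–7 s: |-6| × 2 = 12 m
Total distance = 37 m

37 m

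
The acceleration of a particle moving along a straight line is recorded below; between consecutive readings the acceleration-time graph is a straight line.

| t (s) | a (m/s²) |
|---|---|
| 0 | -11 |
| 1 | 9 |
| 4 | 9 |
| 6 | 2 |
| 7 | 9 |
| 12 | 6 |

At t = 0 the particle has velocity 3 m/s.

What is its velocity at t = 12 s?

Δv equals the area under the a-t graph; then v = v₀ + Δv.
0–1 s: ½(-11 + 9)(1) = -1 m/s
1–4 s: 9 × 3 = 27 m/s
4–6 s: ½(9 + 2)(2) = 11 m/s
6–7 s: ½(2 + 9)(1) = 5.5 m/s
7–12 s: ½(9 + 6)(5) = 37.5 m/s
Δv = 80 m/s, so v(12) = 3 + (80) = 83 m/s.

83 m/s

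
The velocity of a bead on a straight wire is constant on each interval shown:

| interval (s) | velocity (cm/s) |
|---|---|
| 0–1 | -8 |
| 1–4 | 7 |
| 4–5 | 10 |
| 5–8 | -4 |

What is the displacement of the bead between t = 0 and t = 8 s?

Displacement is the signed area under the v-t curve.
0–1 s: -8 × 1 = -8 cm
1–4 s: 7 × 3 = 21 cm
4–5 s: 10 × 1 = 10 cm
5–8 s: -4 × 3 = -12 cm
Net displacement = 11 cm

11 cm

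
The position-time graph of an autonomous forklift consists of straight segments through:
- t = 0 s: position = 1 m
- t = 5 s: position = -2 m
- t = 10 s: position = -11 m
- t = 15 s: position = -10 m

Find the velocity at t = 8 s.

Velocity is the slope of the x-t graph on 5–10 s: (-11 − -2)/(10 − 5) = -1.8 m/s.

-1.8 m/s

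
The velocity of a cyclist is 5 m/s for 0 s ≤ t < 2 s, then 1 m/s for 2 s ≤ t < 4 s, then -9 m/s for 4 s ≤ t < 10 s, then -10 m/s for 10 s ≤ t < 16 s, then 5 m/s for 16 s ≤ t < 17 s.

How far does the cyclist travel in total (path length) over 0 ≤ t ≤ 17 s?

Distance (not displacement) is the total path length: add the absolute areas under v-t.
0–2 s: |5| × 2 = 10 m
2–4 s: |1| × 2 = 2 m
4–10 s: |-9| × 6 = 54 m
10–16 s: |-10| × 6 = 60 m
16–17 s: |5| × 1 = 5 m
Total distance = 131 m

131 m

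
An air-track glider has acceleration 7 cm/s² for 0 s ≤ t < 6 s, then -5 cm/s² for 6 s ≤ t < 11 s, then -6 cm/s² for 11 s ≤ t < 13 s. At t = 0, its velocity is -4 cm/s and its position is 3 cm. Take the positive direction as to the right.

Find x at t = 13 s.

On each constant-a segment, Δv = aΔt and Δx = v₀Δt + ½aΔt²; chain segment to segment.
0–6 s: v starts -4 cm/s; Δx = -4·6 + ½·7·6² = 102 cm; v ends 38 cm/s.
6–11 s: v starts 38 cm/s; Δx = 38·5 + ½·-5·5² = 127.5 cm; v ends 13 cm/s.
11–13 s: v starts 13 cm/s; Δx = 13·2 + ½·-6·2² = 14 cm; v ends 1 cm/s.
x(13) = 3 + Σ Δx = 246.5 cm.

246.5 cm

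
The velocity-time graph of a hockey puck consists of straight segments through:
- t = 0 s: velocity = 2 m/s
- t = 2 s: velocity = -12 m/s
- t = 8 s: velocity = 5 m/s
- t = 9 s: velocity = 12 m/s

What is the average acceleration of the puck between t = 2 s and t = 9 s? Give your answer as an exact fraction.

Average acceleration = Δv/Δt = (12 − -12)/(9 − 2) = 24/7 m/s².

24/7 m/s²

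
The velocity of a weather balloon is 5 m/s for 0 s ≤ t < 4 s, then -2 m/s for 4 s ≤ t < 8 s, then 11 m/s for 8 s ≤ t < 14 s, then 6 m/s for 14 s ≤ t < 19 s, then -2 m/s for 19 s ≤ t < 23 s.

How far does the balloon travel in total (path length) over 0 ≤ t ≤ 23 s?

Total distance travelled is ∫|v| dt — sum the magnitudes of each area piece.
0–4 s: |5| × 4 = 20 m
4–8 s: |-2| × 4 = 8 m
8–14 s: |11| × 6 = 66 m
14–19 s: |6| × 5 = 30 m
19–23 s: |-2| × 4 = 8 m
Total distance = 132 m

132 m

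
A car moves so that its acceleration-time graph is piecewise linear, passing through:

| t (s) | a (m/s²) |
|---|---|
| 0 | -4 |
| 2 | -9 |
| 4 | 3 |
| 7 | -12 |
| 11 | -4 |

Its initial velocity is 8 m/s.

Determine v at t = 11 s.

-56.5 m/s

Δv equals the area under the a-t graph; then v = v₀ + Δv.
0–2 s: ½(-4 + -9)(2) = -13 m/s
2–4 s: ½(-9 + 3)(2) = -6 m/s
4–7 s: ½(3 + -12)(3) = -13.5 m/s
7–11 s: ½(-12 + -4)(4) = -32 m/s
Δv = -64.5 m/s, so v(11) = 8 + (-64.5) = -56.5 m/s.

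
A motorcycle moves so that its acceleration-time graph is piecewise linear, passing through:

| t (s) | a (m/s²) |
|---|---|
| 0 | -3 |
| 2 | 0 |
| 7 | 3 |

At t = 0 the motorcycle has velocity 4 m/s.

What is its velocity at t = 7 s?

Δv equals the area under the a-t graph; then v = v₀ + Δv.
0–2 s: ½(-3 + 0)(2) = -3 m/s
2–7 s: ½(0 + 3)(5) = 7.5 m/s
Δv = 4.5 m/s, so v(7) = 4 + (4.5) = 8.5 m/s.

8.5 m/s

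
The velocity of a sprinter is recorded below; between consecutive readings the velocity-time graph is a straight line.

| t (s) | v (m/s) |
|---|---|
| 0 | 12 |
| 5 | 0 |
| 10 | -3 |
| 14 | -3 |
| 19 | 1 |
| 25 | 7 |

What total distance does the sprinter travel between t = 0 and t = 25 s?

Total distance travelled is ∫|v| dt — sum the magnitudes of each area piece.
0–5 s: |½(12 + 0)(5)| = 30 m
5–10 s: |½(0 + -3)(5)| = 7.5 m
10–14 s: |-3| × 4 = 12 m
14–19 s: v = 0 at t = 17.75 s; triangle areas 5.625 + 0.625 = 6.25 m
19–25 s: |½(1 + 7)(6)| = 24 m
Total distance = 79.75 m

79.75 m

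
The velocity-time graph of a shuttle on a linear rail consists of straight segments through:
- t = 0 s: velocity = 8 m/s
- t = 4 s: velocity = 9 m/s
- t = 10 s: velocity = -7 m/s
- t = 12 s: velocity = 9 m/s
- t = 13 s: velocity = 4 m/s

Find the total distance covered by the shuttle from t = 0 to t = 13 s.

Distance (not displacement) is the total path length: add the absolute areas under v-t.
0–4 s: |½(8 + 9)(4)| = 34 m
4–10 s: v = 0 at t = 7.375 s; triangle areas 15.1875 + 9.1875 = 24.375 m
10–12 s: v = 0 at t = 10.875 s; triangle areas 3.0625 + 5.0625 = 8.125 m
12–13 s: |½(9 + 4)(1)| = 6.5 m
Total distance = 73 m

73 m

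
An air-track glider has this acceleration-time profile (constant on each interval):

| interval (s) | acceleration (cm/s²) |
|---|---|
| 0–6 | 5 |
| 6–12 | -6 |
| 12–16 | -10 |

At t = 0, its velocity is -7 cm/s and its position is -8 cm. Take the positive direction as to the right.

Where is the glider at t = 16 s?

-62 cm

On each constant-a segment, Δv = aΔt and Δx = v₀Δt + ½aΔt²; chain segment to segment.
0–6 s: v starts -7 cm/s; Δx = -7·6 + ½·5·6² = 48 cm; v ends 23 cm/s.
6–12 s: v starts 23 cm/s; Δx = 23·6 + ½·-6·6² = 30 cm; v ends -13 cm/s.
12–16 s: v starts -13 cm/s; Δx = -13·4 + ½·-10·4² = -132 cm; v ends -53 cm/s.
x(16) = -8 + Σ Δx = -62 cm.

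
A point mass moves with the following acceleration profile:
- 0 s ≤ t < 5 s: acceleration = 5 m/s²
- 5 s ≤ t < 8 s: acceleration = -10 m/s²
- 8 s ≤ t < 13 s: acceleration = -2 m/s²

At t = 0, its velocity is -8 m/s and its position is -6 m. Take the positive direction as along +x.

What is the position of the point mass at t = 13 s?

On each constant-a segment, Δv = aΔt and Δx = v₀Δt + ½aΔt²; chain segment to segment.
0–5 s: v starts -8 m/s; Δx = -8·5 + ½·5·5² = 22.5 m; v ends 17 m/s.
5–8 s: v starts 17 m/s; Δx = 17·3 + ½·-10·3² = 6 m; v ends -13 m/s.
8–13 s: v starts -13 m/s; Δx = -13·5 + ½·-2·5² = -90 m; v ends -23 m/s.
x(13) = -6 + Σ Δx = -67.5 m.

-67.5 m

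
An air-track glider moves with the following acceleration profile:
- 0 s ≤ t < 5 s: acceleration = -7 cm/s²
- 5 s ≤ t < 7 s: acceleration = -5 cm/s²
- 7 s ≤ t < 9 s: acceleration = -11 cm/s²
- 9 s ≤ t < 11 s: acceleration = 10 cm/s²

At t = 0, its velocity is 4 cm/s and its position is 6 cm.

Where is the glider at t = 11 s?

-343.5 cm

On each constant-a segment, Δv = aΔt and Δx = v₀Δt + ½aΔt²; chain segment to segment.
0–5 s: v starts 4 cm/s; Δx = 4·5 + ½·-7·5² = -67.5 cm; v ends -31 cm/s.
5–7 s: v starts -31 cm/s; Δx = -31·2 + ½·-5·2² = -72 cm; v ends -41 cm/s.
7–9 s: v starts -41 cm/s; Δx = -41·2 + ½·-11·2² = -104 cm; v ends -63 cm/s.
9–11 s: v starts -63 cm/s; Δx = -63·2 + ½·10·2² = -106 cm; v ends -43 cm/s.
x(11) = 6 + Σ Δx = -343.5 cm.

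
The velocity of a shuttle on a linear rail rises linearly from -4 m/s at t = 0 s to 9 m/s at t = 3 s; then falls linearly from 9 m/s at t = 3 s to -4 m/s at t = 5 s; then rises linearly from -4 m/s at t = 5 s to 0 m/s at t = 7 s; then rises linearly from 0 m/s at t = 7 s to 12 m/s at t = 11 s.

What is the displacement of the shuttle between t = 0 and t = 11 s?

32.5 m

Displacement is the signed area under the v-t curve.
0–3 s: ½(-4 + 9)(3) = 7.5 m
3–5 s: ½(9 + -4)(2) = 5 m
5–7 s: ½(-4 + 0)(2) = -4 m
7–11 s: ½(0 + 12)(4) = 24 m
Net displacement = 32.5 m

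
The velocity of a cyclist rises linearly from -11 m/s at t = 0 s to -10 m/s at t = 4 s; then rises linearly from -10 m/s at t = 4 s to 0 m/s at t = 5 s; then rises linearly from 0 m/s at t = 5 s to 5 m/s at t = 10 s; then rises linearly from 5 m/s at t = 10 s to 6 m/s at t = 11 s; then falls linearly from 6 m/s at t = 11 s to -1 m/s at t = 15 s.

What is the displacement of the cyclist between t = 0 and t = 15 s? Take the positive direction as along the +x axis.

Displacement is the signed area under the v-t curve.
0–4 s: ½(-11 + -10)(4) = -42 m
4–5 s: ½(-10 + 0)(1) = -5 m
5–10 s: ½(0 + 5)(5) = 12.5 m
10–11 s: ½(5 + 6)(1) = 5.5 m
11–15 s: ½(6 + -1)(4) = 10 m
Net displacement = -19 m

-19 m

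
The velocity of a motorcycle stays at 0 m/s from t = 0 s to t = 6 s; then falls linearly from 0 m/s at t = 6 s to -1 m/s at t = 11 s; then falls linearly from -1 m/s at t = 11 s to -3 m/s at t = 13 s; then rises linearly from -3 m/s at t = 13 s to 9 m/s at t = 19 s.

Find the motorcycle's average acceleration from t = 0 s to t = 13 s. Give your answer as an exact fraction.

-3/13 m/s²

Average acceleration = Δv/Δt = (-3 − 0)/(13 − 0) = -3/13 m/s².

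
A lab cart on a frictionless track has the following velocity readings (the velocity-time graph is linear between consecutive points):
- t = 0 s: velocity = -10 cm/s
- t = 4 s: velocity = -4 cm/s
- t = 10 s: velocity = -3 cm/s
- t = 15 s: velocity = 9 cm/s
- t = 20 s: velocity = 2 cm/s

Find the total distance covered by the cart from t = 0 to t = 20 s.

95.25 cm

Total distance travelled is ∫|v| dt — sum the magnitudes of each area piece.
0–4 s: |½(-10 + -4)(4)| = 28 cm
4–10 s: |½(-4 + -3)(6)| = 21 cm
10–15 s: v = 0 at t = 11.25 s; triangle areas 1.875 + 16.875 = 18.75 cm
15–20 s: |½(9 + 2)(5)| = 27.5 cm
Total distance = 95.25 cm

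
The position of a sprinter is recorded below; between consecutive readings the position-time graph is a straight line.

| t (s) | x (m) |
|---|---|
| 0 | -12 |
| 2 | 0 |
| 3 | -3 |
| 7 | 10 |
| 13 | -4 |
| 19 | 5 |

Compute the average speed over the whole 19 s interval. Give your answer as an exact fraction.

51/19 m/s

Average speed = (total path length)/(elapsed time); on a piecewise-linear x-t graph the path length is Σ|Δx|.
0–2 s: |Δx| = |0 − -12| = 12 m
2–3 s: |Δx| = |-3 − 0| = 3 m
3–7 s: |Δx| = |10 − -3| = 13 m
7–13 s: |Δx| = |-4 − 10| = 14 m
13–19 s: |Δx| = |5 − -4| = 9 m
Total path = 51 m; average speed = 51/19 = 51/19 m/s.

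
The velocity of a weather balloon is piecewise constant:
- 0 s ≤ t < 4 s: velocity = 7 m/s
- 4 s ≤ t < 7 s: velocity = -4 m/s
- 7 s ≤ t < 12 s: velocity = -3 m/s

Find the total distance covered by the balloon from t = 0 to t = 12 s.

55 m

Distance (not displacement) is the total path length: add the absolute areas under v-t.
0–4 s: |7| × 4 = 28 m
4–7 s: |-4| × 3 = 12 m
7–12 s: |-3| × 5 = 15 m
Total distance = 55 m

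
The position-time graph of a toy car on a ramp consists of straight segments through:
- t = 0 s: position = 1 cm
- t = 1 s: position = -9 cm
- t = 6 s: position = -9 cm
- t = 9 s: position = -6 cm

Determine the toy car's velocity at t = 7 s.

Velocity is the slope of the x-t graph on 6–9 s: (-6 − -9)/(9 − 6) = 1 cm/s.

1 cm/s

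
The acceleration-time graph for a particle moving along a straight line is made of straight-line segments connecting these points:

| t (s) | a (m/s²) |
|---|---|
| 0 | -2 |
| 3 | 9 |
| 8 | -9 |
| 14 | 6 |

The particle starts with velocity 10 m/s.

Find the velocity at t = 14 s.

Δv equals the area under the a-t graph; then v = v₀ + Δv.
0–3 s: ½(-2 + 9)(3) = 10.5 m/s
3–8 s: ½(9 + -9)(5) = 0 m/s
8–14 s: ½(-9 + 6)(6) = -9 m/s
Δv = 1.5 m/s, so v(14) = 10 + (1.5) = 11.5 m/s.

11.5 m/s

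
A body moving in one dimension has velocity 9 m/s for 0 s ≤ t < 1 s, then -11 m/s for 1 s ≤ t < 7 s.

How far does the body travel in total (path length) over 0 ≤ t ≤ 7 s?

75 m

Total distance travelled is ∫|v| dt — sum the magnitudes of each area piece.
0–1 s: |9| × 1 = 9 m
1–7 s: |-11| × 6 = 66 m
Total distance = 75 m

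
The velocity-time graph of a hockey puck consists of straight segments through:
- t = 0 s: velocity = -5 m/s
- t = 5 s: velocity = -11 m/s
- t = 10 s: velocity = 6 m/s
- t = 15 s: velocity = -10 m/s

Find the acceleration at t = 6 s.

3.4 m/s²

Acceleration is the slope of the v-t graph on 5–10 s: (6 − -11)/(10 − 5) = 3.4 m/s².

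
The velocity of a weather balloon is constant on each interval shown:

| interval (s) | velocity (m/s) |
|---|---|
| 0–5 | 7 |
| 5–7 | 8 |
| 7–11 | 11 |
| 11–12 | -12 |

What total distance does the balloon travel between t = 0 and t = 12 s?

Total distance travelled is ∫|v| dt — sum the magnitudes of each area piece.
0–5 s: |7| × 5 = 35 m
5–7 s: |8| × 2 = 16 m
7–11 s: |11| × 4 = 44 m
11–12 s: |-12| × 1 = 12 m
Total distance = 107 m

107 m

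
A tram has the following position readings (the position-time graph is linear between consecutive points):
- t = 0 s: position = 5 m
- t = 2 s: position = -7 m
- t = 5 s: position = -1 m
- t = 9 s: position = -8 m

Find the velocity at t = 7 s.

Velocity is the slope of the x-t graph on 5–9 s: (-8 − -1)/(9 − 5) = -1.75 m/s.

-1.75 m/s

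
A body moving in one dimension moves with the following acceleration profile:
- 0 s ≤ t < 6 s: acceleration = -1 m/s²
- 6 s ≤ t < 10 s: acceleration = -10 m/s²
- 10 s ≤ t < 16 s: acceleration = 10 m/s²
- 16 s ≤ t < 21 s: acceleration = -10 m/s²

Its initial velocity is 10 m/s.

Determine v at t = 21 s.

-26 m/s

Δv equals the area under the a-t graph; then v = v₀ + Δv.
0–6 s: -1 × 6 = -6 m/s
6–10 s: -10 × 4 = -40 m/s
10–16 s: 10 × 6 = 60 m/s
16–21 s: -10 × 5 = -50 m/s
Δv = -36 m/s, so v(21) = 10 + (-36) = -26 m/s.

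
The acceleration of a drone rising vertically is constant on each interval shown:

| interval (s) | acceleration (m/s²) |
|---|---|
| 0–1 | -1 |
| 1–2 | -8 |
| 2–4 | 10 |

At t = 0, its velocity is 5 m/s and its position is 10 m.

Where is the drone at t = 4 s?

On each constant-a segment, Δv = aΔt and Δx = v₀Δt + ½aΔt²; chain segment to segment.
0–1 s: v starts 5 m/s; Δx = 5·1 + ½·-1·1² = 4.5 m; v ends 4 m/s.
1–2 s: v starts 4 m/s; Δx = 4·1 + ½·-8·1² = 0 m; v ends -4 m/s.
2–4 s: v starts -4 m/s; Δx = -4·2 + ½·10·2² = 12 m; v ends 16 m/s.
x(4) = 10 + Σ Δx = 26.5 m.

26.5 m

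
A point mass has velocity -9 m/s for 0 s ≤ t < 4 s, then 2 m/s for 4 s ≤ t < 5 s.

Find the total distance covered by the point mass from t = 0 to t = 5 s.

Total distance travelled is ∫|v| dt — sum the magnitudes of each area piece.
0–4 s: |-9| × 4 = 36 m
4–5 s: |2| × 1 = 2 m
Total distance = 38 m

38 m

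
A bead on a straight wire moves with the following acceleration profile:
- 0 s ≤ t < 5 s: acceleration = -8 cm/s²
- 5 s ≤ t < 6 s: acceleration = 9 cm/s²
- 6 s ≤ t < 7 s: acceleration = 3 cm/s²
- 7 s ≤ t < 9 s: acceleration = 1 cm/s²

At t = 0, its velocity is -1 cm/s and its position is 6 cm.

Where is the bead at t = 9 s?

-222 cm

On each constant-a segment, Δv = aΔt and Δx = v₀Δt + ½aΔt²; chain segment to segment.
0–5 s: v starts -1 cm/s; Δx = -1·5 + ½·-8·5² = -105 cm; v ends -41 cm/s.
5–6 s: v starts -41 cm/s; Δx = -41·1 + ½·9·1² = -36.5 cm; v ends -32 cm/s.
6–7 s: v starts -32 cm/s; Δx = -32·1 + ½·3·1² = -30.5 cm; v ends -29 cm/s.
7–9 s: v starts -29 cm/s; Δx = -29·2 + ½·1·2² = -56 cm; v ends -27 cm/s.
x(9) = 6 + Σ Δx = -222 cm.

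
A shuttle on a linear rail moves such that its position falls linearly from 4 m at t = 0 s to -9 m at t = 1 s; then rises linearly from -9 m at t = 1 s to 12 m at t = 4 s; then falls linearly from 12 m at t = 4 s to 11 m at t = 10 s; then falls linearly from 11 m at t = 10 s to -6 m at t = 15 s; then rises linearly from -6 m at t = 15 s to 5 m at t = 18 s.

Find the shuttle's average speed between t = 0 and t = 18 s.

Average speed = (total path length)/(elapsed time); on a piecewise-linear x-t graph the path length is Σ|Δx|.
0–1 s: |Δx| = |-9 − 4| = 13 m
1–4 s: |Δx| = |12 − -9| = 21 m
4–10 s: |Δx| = |11 − 12| = 1 m
10–15 s: |Δx| = |-6 − 11| = 17 m
15–18 s: |Δx| = |5 − -6| = 11 m
Total path = 63 m; average speed = 63/18 = 3.5 m/s.

3.5 m/s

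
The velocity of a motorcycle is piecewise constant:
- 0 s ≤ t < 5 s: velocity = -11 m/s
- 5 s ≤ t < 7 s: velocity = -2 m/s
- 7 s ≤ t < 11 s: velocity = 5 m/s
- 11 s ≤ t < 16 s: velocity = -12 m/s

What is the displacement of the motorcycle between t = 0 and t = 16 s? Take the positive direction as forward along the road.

Net displacement equals the area under the velocity-time graph (areas below the axis count negative).
0–5 s: -11 × 5 = -55 m
5–7 s: -2 × 2 = -4 m
7–11 s: 5 × 4 = 20 m
11–16 s: -12 × 5 = -60 m
Net displacement = -99 m

-99 m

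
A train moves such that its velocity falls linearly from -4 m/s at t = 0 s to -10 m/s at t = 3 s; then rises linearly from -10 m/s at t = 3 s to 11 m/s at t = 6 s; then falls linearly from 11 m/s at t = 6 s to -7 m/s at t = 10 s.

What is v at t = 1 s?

-6 m/s

On 0–3 s the graph is linear from -4 to -10 m/s: v(1) = -4 + (-10 − -4)·(1 − 0)/(3 − 0) = -6 m/s.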